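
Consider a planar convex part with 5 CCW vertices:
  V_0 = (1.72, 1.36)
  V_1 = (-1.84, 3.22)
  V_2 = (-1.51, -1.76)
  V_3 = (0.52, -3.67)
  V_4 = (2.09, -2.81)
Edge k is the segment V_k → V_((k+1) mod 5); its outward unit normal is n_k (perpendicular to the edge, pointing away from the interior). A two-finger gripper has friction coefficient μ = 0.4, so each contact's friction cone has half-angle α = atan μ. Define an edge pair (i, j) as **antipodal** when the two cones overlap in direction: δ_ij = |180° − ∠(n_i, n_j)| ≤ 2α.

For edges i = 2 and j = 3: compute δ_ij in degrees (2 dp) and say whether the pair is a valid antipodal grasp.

α = atan 0.4 = 21.80°;  2α = 43.60°
edge 2: e_2 = (+2.03, -1.91);  n_2 = (-0.6853, -0.7283)
edge 3: e_3 = (+1.57, +0.86);  n_3 = (+0.4804, -0.8770)
∠(n_2, n_3) = 71.97°
δ = |180° − 71.97°| = 108.03°
108.03° > 2α = 43.60°  →  invalid

δ = 108.03°, invalid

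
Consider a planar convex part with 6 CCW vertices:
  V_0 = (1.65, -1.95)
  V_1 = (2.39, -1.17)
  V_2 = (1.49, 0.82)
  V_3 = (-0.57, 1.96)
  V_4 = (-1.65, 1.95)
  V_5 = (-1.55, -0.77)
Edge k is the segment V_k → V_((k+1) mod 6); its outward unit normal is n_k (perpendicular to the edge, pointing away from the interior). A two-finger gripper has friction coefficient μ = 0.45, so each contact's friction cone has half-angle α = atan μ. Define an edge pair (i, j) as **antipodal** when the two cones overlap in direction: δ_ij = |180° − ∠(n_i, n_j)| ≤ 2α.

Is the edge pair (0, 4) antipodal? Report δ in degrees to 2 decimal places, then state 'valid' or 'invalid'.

δ = 45.60°, valid

α = atan 0.45 = 24.23°;  2α = 48.46°
edge 0: e_0 = (+0.74, +0.78);  n_0 = (+0.7255, -0.6883)
edge 4: e_4 = (+0.10, -2.72);  n_4 = (-0.9993, -0.0367)
∠(n_0, n_4) = 134.40°
δ = |180° − 134.40°| = 45.60°
45.60° ≤ 2α = 48.46°  →  valid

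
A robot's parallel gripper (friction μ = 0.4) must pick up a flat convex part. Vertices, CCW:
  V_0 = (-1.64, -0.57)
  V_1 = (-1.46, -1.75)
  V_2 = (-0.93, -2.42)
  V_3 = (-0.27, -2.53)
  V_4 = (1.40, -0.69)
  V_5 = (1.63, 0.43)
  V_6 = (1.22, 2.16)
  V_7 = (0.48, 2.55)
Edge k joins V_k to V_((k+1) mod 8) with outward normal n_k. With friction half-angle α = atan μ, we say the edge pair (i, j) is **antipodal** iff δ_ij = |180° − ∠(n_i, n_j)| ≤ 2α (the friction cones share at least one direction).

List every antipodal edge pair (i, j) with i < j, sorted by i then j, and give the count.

count = 7; pairs: (0,4), (0,5), (1,5), (1,6), (2,6), (3,7), (4,7)

α = atan 0.4 = 21.80°;  2α = 43.60°
n_0 = (-0.9886, -0.1508)
n_1 = (-0.7843, -0.6204)
n_2 = (-0.1644, -0.9864)
n_3 = (+0.7405, -0.6721)
n_4 = (+0.9796, -0.2012)
n_5 = (+0.9730, +0.2306)
n_6 = (+0.4662, +0.8847)
n_7 = (-0.8271, +0.5620)
  (0,1): δ = 150.33°  ·
  (0,2): δ = 108.14°  ·
  (0,3): δ = 50.90°  ·
  (0,4): δ = 20.28°  ✓
  (0,5): δ = 4.66°  ✓
  (0,6): δ = 53.54°  ·
  (0,7): δ = 137.13°  ·
  (1,2): δ = 137.81°  ·
  (1,3): δ = 80.57°  ·
  (1,4): δ = 49.95°  ·
  (1,5): δ = 25.01°  ✓
  (1,6): δ = 23.86°  ✓
  (1,7): δ = 107.46°  ·
  (2,3): δ = 122.76°  ·
  (2,4): δ = 92.14°  ·
  (2,5): δ = 67.20°  ·
  (2,6): δ = 18.33°  ✓
  (2,7): δ = 65.27°  ·
  (3,4): δ = 149.38°  ·
  (3,5): δ = 124.44°  ·
  (3,6): δ = 75.56°  ·
  (3,7): δ = 8.03°  ✓
  (4,5): δ = 155.06°  ·
  (4,6): δ = 106.19°  ·
  (4,7): δ = 22.59°  ✓
  (5,6): δ = 131.12°  ·
  (5,7): δ = 47.53°  ·
  (6,7): δ = 96.41°  ·
antipodal pairs: 7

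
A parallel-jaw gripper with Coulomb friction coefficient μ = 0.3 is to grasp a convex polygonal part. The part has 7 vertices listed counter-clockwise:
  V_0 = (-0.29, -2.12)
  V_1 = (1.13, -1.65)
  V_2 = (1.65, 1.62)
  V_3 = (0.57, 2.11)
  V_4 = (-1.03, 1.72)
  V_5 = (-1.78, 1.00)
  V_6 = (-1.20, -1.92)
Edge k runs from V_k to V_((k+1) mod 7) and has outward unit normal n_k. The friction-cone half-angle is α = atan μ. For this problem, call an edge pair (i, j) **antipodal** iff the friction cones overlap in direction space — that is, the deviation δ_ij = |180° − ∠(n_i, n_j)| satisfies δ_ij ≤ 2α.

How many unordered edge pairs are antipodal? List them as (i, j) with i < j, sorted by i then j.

count = 5; pairs: (0,3), (0,4), (1,5), (2,6), (3,6)

α = atan 0.3 = 16.70°;  2α = 33.40°
n_0 = (+0.3142, -0.9493)
n_1 = (+0.9876, -0.1570)
n_2 = (+0.4132, +0.9107)
n_3 = (-0.2368, +0.9716)
n_4 = (-0.6925, +0.7214)
n_5 = (-0.9808, -0.1948)
n_6 = (-0.2147, -0.9767)
  (0,1): δ = 117.35°  ·
  (0,2): δ = 42.72°  ·
  (0,3): δ = 4.62°  ✓
  (0,4): δ = 25.52°  ✓
  (0,5): δ = 82.92°  ·
  (0,6): δ = 149.29°  ·
  (1,2): δ = 105.37°  ·
  (1,3): δ = 67.27°  ·
  (1,4): δ = 37.13°  ·
  (1,5): δ = 20.27°  ✓
  (1,6): δ = 86.64°  ·
  (2,3): δ = 141.90°  ·
  (2,4): δ = 111.77°  ·
  (2,5): δ = 54.36°  ·
  (2,6): δ = 12.01°  ✓
  (3,4): δ = 149.87°  ·
  (3,5): δ = 92.46°  ·
  (3,6): δ = 26.09°  ✓
  (4,5): δ = 122.60°  ·
  (4,6): δ = 56.23°  ·
  (5,6): δ = 113.63°  ·
antipodal pairs: 5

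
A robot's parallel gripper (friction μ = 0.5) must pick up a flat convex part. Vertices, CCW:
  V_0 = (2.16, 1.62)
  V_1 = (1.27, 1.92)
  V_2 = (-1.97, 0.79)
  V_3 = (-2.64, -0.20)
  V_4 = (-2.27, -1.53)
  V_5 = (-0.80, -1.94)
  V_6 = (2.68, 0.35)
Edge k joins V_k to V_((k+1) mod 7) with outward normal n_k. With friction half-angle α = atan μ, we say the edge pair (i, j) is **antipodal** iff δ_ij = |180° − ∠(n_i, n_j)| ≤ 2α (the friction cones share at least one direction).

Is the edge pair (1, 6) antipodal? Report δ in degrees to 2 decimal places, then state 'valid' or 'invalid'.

δ = 93.04°, invalid

α = atan 0.5 = 26.57°;  2α = 53.13°
edge 1: e_1 = (-3.24, -1.13);  n_1 = (-0.3293, +0.9442)
edge 6: e_6 = (-0.52, +1.27);  n_6 = (+0.9254, +0.3789)
∠(n_1, n_6) = 86.96°
δ = |180° − 86.96°| = 93.04°
93.04° > 2α = 53.13°  →  invalid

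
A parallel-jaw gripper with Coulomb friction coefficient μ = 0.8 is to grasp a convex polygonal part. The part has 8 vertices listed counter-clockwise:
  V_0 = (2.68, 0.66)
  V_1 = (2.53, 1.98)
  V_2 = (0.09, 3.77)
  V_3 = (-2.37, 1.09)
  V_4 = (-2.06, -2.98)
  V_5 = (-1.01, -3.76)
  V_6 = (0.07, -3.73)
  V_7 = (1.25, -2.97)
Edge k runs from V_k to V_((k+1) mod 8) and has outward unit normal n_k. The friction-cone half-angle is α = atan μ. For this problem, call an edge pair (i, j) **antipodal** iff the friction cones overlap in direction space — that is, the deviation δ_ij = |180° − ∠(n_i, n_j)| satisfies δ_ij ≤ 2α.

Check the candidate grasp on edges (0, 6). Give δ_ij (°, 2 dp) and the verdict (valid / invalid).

α = atan 0.8 = 38.66°;  2α = 77.32°
edge 0: e_0 = (-0.15, +1.32);  n_0 = (+0.9936, +0.1129)
edge 6: e_6 = (+1.18, +0.76);  n_6 = (+0.5415, -0.8407)
∠(n_0, n_6) = 63.70°
δ = |180° − 63.70°| = 116.30°
116.30° > 2α = 77.32°  →  invalid

δ = 116.30°, invalid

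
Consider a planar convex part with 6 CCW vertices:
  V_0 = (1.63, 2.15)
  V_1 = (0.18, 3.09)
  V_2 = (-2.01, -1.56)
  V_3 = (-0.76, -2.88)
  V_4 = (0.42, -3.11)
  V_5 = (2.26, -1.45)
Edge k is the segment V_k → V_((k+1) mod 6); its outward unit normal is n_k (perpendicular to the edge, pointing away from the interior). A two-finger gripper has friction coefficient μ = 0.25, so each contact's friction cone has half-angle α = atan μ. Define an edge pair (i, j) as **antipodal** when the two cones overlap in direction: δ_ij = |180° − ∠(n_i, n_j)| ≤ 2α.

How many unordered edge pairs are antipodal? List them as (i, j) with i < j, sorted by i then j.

count = 3; pairs: (0,2), (0,3), (1,4)

α = atan 0.25 = 14.04°;  2α = 28.07°
n_0 = (+0.5440, +0.8391)
n_1 = (-0.9047, +0.4261)
n_2 = (-0.7261, -0.6876)
n_3 = (-0.1913, -0.9815)
n_4 = (+0.6699, -0.7425)
n_5 = (+0.9850, +0.1724)
  (0,1): δ = 82.26°  ·
  (0,2): δ = 13.61°  ✓
  (0,3): δ = 21.92°  ✓
  (0,4): δ = 75.01°  ·
  (0,5): δ = 132.88°  ·
  (1,2): δ = 111.34°  ·
  (1,3): δ = 75.81°  ·
  (1,4): δ = 22.73°  ✓
  (1,5): δ = 35.15°  ·
  (2,3): δ = 144.47°  ·
  (2,4): δ = 91.38°  ·
  (2,5): δ = 33.51°  ·
  (3,4): δ = 126.91°  ·
  (3,5): δ = 69.04°  ·
  (4,5): δ = 122.13°  ·
antipodal pairs: 3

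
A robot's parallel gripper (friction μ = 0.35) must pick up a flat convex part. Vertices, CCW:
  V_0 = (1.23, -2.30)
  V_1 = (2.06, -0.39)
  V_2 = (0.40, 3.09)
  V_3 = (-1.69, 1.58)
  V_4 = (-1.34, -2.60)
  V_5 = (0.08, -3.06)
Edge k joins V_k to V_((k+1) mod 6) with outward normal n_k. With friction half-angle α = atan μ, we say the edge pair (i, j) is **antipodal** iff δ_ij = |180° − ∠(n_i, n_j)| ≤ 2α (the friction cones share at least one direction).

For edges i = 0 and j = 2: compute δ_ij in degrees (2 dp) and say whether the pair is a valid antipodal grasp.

δ = 30.66°, valid

α = atan 0.35 = 19.29°;  2α = 38.58°
edge 0: e_0 = (+0.83, +1.91);  n_0 = (+0.9171, -0.3986)
edge 2: e_2 = (-2.09, -1.51);  n_2 = (-0.5856, +0.8106)
∠(n_0, n_2) = 149.34°
δ = |180° − 149.34°| = 30.66°
30.66° ≤ 2α = 38.58°  →  valid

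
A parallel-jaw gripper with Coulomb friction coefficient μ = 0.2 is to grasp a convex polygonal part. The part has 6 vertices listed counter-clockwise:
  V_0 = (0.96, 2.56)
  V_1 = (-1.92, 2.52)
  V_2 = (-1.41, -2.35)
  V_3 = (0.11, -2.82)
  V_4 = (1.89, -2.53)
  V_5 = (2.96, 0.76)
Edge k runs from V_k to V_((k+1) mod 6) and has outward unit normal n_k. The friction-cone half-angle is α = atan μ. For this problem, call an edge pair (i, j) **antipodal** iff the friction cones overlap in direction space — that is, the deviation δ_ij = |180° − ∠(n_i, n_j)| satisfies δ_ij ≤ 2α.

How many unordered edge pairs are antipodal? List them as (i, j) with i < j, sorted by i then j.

α = atan 0.2 = 11.31°;  2α = 22.62°
n_0 = (-0.0139, +0.9999)
n_1 = (-0.9946, -0.1042)
n_2 = (-0.2954, -0.9554)
n_3 = (+0.1608, -0.9870)
n_4 = (+0.9510, -0.3093)
n_5 = (+0.6690, +0.7433)
  (0,1): δ = 84.82°  ·
  (0,2): δ = 17.98°  ✓
  (0,3): δ = 8.46°  ✓
  (0,4): δ = 71.19°  ·
  (0,5): δ = 137.22°  ·
  (1,2): δ = 113.16°  ·
  (1,3): δ = 86.72°  ·
  (1,4): δ = 23.99°  ·
  (1,5): δ = 42.03°  ·
  (2,3): δ = 153.56°  ·
  (2,4): δ = 90.83°  ·
  (2,5): δ = 24.81°  ·
  (3,4): δ = 117.27°  ·
  (3,5): δ = 51.24°  ·
  (4,5): δ = 113.97°  ·
antipodal pairs: 2

count = 2; pairs: (0,2), (0,3)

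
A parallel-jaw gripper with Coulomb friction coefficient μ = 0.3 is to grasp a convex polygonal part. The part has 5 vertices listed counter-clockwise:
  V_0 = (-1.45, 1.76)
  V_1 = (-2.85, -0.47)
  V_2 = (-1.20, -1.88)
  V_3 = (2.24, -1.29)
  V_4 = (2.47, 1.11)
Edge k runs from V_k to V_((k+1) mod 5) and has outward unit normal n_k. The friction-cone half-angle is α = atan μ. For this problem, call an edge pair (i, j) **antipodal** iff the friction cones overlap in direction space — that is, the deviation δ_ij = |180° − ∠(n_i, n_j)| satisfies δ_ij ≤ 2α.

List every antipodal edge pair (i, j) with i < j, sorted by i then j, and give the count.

α = atan 0.3 = 16.70°;  2α = 33.40°
n_0 = (-0.8469, +0.5317)
n_1 = (-0.6497, -0.7602)
n_2 = (+0.1690, -0.9856)
n_3 = (+0.9954, -0.0954)
n_4 = (+0.1636, +0.9865)
  (0,1): δ = 98.39°  ·
  (0,2): δ = 48.15°  ·
  (0,3): δ = 26.65°  ✓
  (0,4): δ = 112.71°  ·
  (1,2): δ = 129.75°  ·
  (1,3): δ = 54.96°  ·
  (1,4): δ = 31.10°  ✓
  (2,3): δ = 105.21°  ·
  (2,4): δ = 19.15°  ✓
  (3,4): δ = 93.94°  ·
antipodal pairs: 3

count = 3; pairs: (0,3), (1,4), (2,4)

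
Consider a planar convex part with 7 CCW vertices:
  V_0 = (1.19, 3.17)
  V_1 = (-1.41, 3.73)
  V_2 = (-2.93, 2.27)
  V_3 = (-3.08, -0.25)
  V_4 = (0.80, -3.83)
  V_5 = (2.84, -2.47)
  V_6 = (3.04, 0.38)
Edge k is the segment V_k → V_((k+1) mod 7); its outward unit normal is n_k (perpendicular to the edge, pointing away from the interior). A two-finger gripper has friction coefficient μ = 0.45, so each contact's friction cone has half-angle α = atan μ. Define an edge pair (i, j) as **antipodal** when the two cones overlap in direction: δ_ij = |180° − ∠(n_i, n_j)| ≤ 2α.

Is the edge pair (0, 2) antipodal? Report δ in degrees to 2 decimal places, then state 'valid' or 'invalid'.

α = atan 0.45 = 24.23°;  2α = 48.46°
edge 0: e_0 = (-2.60, +0.56);  n_0 = (+0.2106, +0.9776)
edge 2: e_2 = (-0.15, -2.52);  n_2 = (-0.9982, +0.0594)
∠(n_0, n_2) = 98.75°
δ = |180° − 98.75°| = 81.25°
81.25° > 2α = 48.46°  →  invalid

δ = 81.25°, invalid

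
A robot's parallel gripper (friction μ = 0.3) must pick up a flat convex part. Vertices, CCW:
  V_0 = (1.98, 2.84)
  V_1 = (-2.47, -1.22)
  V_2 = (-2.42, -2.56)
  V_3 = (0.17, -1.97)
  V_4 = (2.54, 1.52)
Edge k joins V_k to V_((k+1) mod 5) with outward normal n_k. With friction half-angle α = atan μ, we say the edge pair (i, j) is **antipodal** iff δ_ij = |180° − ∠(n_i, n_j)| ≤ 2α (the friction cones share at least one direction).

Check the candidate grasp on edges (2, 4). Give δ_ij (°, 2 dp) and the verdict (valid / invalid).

δ = 79.84°, invalid

α = atan 0.3 = 16.70°;  2α = 33.40°
edge 2: e_2 = (+2.59, +0.59);  n_2 = (+0.2221, -0.9750)
edge 4: e_4 = (-0.56, +1.32);  n_4 = (+0.9206, +0.3905)
∠(n_2, n_4) = 100.16°
δ = |180° − 100.16°| = 79.84°
79.84° > 2α = 33.40°  →  invalid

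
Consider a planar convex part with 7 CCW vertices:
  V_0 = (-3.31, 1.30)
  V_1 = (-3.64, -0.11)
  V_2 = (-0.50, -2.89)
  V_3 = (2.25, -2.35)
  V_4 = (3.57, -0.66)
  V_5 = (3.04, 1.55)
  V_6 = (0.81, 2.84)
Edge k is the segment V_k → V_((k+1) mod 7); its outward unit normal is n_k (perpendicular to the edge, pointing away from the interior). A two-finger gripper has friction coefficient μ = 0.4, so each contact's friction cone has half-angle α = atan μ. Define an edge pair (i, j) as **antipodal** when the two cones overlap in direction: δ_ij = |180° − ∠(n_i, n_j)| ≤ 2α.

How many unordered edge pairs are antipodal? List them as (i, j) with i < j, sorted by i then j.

count = 7; pairs: (0,3), (0,4), (1,4), (1,5), (2,5), (2,6), (3,6)

α = atan 0.4 = 21.80°;  2α = 43.60°
n_0 = (-0.9737, +0.2279)
n_1 = (-0.6629, -0.7487)
n_2 = (+0.1927, -0.9813)
n_3 = (+0.7881, -0.6156)
n_4 = (+0.9724, +0.2332)
n_5 = (+0.5007, +0.8656)
n_6 = (-0.3501, +0.9367)
  (0,1): δ = 118.35°  ·
  (0,2): δ = 65.72°  ·
  (0,3): δ = 24.82°  ✓
  (0,4): δ = 26.66°  ✓
  (0,5): δ = 73.12°  ·
  (0,6): δ = 123.67°  ·
  (1,2): δ = 127.37°  ·
  (1,3): δ = 86.47°  ·
  (1,4): δ = 34.99°  ✓
  (1,5): δ = 11.47°  ✓
  (1,6): δ = 62.02°  ·
  (2,3): δ = 139.10°  ·
  (2,4): δ = 87.62°  ·
  (2,5): δ = 41.16°  ✓
  (2,6): δ = 9.39°  ✓
  (3,4): δ = 128.52°  ·
  (3,5): δ = 82.06°  ·
  (3,6): δ = 31.51°  ✓
  (4,5): δ = 133.53°  ·
  (4,6): δ = 82.99°  ·
  (5,6): δ = 129.46°  ·
antipodal pairs: 7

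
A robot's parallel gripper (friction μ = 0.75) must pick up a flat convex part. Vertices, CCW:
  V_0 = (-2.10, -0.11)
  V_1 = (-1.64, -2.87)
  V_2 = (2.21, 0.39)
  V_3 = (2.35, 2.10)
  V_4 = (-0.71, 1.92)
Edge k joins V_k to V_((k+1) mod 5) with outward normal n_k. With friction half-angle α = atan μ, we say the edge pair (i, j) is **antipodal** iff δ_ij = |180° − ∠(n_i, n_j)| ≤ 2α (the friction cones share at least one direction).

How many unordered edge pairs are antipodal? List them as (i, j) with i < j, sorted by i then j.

α = atan 0.75 = 36.87°;  2α = 73.74°
n_0 = (-0.9864, -0.1644)
n_1 = (+0.6462, -0.7632)
n_2 = (+0.9967, -0.0816)
n_3 = (-0.0587, +0.9983)
n_4 = (-0.8251, +0.5650)
  (0,1): δ = 59.21°  ✓
  (0,2): δ = 14.14°  ✓
  (0,3): δ = 83.90°  ·
  (0,4): δ = 136.14°  ·
  (1,2): δ = 134.94°  ·
  (1,3): δ = 36.89°  ✓
  (1,4): δ = 15.34°  ✓
  (2,3): δ = 81.95°  ·
  (2,4): δ = 29.72°  ✓
  (3,4): δ = 127.77°  ·
antipodal pairs: 5

count = 5; pairs: (0,1), (0,2), (1,3), (1,4), (2,4)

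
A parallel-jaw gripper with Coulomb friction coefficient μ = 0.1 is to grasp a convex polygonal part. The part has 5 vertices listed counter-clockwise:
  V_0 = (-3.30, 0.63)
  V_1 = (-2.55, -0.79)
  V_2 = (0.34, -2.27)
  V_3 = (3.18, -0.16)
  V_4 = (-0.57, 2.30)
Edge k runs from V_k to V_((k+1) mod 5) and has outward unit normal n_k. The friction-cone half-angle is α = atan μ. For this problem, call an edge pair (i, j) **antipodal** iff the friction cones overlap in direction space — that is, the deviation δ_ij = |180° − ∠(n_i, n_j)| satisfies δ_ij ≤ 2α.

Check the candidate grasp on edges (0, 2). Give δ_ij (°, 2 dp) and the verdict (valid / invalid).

α = atan 0.1 = 5.71°;  2α = 11.42°
edge 0: e_0 = (+0.75, -1.42);  n_0 = (-0.8842, -0.4670)
edge 2: e_2 = (+2.84, +2.11);  n_2 = (+0.5964, -0.8027)
∠(n_0, n_2) = 98.77°
δ = |180° − 98.77°| = 81.23°
81.23° > 2α = 11.42°  →  invalid

δ = 81.23°, invalid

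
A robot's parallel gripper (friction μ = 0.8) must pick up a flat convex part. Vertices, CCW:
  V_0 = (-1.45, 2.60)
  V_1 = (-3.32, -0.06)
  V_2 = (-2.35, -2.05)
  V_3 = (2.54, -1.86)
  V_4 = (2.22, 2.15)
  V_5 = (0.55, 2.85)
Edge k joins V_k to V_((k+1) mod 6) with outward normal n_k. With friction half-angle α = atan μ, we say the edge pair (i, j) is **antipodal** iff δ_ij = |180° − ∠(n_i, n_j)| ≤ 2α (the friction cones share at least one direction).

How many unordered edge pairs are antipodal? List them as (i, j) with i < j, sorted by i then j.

α = atan 0.8 = 38.66°;  2α = 77.32°
n_0 = (-0.8181, +0.5751)
n_1 = (-0.8989, -0.4382)
n_2 = (+0.0388, -0.9992)
n_3 = (+0.9968, +0.0795)
n_4 = (+0.3866, +0.9223)
n_5 = (-0.1240, +0.9923)
  (0,1): δ = 118.91°  ·
  (0,2): δ = 52.67°  ✓
  (0,3): δ = 39.67°  ✓
  (0,4): δ = 102.37°  ·
  (0,5): δ = 132.23°  ·
  (1,2): δ = 113.76°  ·
  (1,3): δ = 21.42°  ✓
  (1,4): δ = 41.27°  ✓
  (1,5): δ = 71.14°  ✓
  (2,3): δ = 87.66°  ·
  (2,4): δ = 24.97°  ✓
  (2,5): δ = 4.90°  ✓
  (3,4): δ = 117.30°  ·
  (3,5): δ = 87.44°  ·
  (4,5): δ = 150.13°  ·
antipodal pairs: 7

count = 7; pairs: (0,2), (0,3), (1,3), (1,4), (1,5), (2,4), (2,5)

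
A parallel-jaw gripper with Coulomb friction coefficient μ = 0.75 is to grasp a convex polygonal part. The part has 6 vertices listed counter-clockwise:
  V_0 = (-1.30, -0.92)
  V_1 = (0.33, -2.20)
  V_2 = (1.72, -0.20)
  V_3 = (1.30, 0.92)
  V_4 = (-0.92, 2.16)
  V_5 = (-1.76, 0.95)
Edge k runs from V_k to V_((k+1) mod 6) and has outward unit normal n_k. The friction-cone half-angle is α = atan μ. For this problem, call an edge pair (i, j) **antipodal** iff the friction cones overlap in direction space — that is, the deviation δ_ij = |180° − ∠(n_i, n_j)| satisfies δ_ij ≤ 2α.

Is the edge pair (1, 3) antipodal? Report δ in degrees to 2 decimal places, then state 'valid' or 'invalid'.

δ = 84.39°, invalid

α = atan 0.75 = 36.87°;  2α = 73.74°
edge 1: e_1 = (+1.39, +2.00);  n_1 = (+0.8212, -0.5707)
edge 3: e_3 = (-2.22, +1.24);  n_3 = (+0.4876, +0.8730)
∠(n_1, n_3) = 95.61°
δ = |180° − 95.61°| = 84.39°
84.39° > 2α = 73.74°  →  invalid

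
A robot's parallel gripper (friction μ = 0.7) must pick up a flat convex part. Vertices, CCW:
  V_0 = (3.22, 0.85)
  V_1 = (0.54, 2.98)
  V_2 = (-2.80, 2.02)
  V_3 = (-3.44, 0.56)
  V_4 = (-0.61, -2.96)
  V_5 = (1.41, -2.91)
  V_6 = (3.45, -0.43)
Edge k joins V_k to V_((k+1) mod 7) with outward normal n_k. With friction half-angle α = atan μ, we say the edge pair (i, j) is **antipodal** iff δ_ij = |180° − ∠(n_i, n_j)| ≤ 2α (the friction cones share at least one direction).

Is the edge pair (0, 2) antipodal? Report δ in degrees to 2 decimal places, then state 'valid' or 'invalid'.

α = atan 0.7 = 34.99°;  2α = 69.98°
edge 0: e_0 = (-2.68, +2.13);  n_0 = (+0.6222, +0.7829)
edge 2: e_2 = (-0.64, -1.46);  n_2 = (-0.9159, +0.4015)
∠(n_0, n_2) = 104.81°
δ = |180° − 104.81°| = 75.19°
75.19° > 2α = 69.98°  →  invalid

δ = 75.19°, invalid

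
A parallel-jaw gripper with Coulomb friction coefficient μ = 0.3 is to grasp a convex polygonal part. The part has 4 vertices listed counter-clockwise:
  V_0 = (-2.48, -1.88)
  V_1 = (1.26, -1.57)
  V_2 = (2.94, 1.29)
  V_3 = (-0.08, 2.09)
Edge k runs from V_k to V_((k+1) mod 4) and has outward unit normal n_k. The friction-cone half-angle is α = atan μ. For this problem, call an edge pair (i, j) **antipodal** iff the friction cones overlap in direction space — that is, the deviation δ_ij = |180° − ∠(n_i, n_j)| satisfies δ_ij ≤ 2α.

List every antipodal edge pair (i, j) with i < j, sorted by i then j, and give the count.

count = 2; pairs: (0,2), (1,3)

α = atan 0.3 = 16.70°;  2α = 33.40°
n_0 = (+0.0826, -0.9966)
n_1 = (+0.8622, -0.5065)
n_2 = (+0.2561, +0.9667)
n_3 = (-0.8558, +0.5173)
  (0,1): δ = 125.17°  ·
  (0,2): δ = 19.58°  ✓
  (0,3): δ = 54.11°  ·
  (1,2): δ = 74.41°  ·
  (1,3): δ = 0.72°  ✓
  (2,3): δ = 106.32°  ·
antipodal pairs: 2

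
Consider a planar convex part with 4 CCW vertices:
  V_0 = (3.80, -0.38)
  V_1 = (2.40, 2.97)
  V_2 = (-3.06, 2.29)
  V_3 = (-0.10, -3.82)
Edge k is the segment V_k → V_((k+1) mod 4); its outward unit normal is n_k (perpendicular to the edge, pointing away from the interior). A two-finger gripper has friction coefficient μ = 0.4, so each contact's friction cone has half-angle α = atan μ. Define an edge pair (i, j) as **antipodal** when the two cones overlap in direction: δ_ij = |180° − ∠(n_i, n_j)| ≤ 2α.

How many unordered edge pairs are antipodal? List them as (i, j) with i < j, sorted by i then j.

count = 2; pairs: (0,2), (1,3)

α = atan 0.4 = 21.80°;  2α = 43.60°
n_0 = (+0.9227, +0.3856)
n_1 = (-0.1236, +0.9923)
n_2 = (-0.9000, -0.4360)
n_3 = (+0.6615, -0.7500)
  (0,1): δ = 105.58°  ·
  (0,2): δ = 3.17°  ✓
  (0,3): δ = 108.73°  ·
  (1,2): δ = 71.25°  ·
  (1,3): δ = 34.31°  ✓
  (2,3): δ = 74.43°  ·
antipodal pairs: 2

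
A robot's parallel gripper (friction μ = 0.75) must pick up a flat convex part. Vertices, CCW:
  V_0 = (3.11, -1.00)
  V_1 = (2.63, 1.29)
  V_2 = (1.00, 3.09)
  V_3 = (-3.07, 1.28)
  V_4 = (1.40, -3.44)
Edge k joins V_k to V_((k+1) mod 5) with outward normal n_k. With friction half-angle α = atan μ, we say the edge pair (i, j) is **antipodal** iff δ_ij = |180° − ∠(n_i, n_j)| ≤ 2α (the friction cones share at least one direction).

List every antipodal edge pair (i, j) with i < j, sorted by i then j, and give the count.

α = atan 0.75 = 36.87°;  2α = 73.74°
n_0 = (+0.9787, +0.2051)
n_1 = (+0.7412, +0.6712)
n_2 = (-0.4063, +0.9137)
n_3 = (-0.7261, -0.6876)
n_4 = (+0.8189, -0.5739)
  (0,1): δ = 149.68°  ·
  (0,2): δ = 77.86°  ·
  (0,3): δ = 31.60°  ✓
  (0,4): δ = 133.14°  ·
  (1,2): δ = 108.19°  ·
  (1,3): δ = 1.28°  ✓
  (1,4): δ = 102.81°  ·
  (2,3): δ = 70.53°  ✓
  (2,4): δ = 31.00°  ✓
  (3,4): δ = 78.47°  ·
antipodal pairs: 4

count = 4; pairs: (0,3), (1,3), (2,3), (2,4)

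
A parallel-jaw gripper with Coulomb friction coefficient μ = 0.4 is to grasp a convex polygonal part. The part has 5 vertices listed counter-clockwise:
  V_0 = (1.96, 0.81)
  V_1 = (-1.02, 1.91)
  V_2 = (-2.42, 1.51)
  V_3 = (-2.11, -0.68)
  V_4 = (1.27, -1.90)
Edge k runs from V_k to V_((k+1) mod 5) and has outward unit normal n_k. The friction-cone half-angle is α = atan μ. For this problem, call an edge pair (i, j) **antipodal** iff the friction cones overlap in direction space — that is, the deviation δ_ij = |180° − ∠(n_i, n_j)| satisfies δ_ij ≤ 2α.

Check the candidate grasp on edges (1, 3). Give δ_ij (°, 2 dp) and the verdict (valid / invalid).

δ = 35.79°, valid

α = atan 0.4 = 21.80°;  2α = 43.60°
edge 1: e_1 = (-1.40, -0.40);  n_1 = (-0.2747, +0.9615)
edge 3: e_3 = (+3.38, -1.22);  n_3 = (-0.3395, -0.9406)
∠(n_1, n_3) = 144.21°
δ = |180° − 144.21°| = 35.79°
35.79° ≤ 2α = 43.60°  →  valid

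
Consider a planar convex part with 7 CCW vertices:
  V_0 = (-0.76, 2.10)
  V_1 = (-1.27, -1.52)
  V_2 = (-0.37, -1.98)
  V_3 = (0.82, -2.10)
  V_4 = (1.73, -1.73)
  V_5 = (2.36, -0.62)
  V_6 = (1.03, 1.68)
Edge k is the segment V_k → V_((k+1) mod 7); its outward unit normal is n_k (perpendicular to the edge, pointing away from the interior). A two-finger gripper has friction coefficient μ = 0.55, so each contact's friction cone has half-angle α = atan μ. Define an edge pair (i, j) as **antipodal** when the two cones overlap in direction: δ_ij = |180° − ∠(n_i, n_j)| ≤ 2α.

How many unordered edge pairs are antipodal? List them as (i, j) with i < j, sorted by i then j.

count = 7; pairs: (0,4), (0,5), (1,5), (1,6), (2,5), (2,6), (3,6)

α = atan 0.55 = 28.81°;  2α = 57.62°
n_0 = (-0.9902, +0.1395)
n_1 = (-0.4551, -0.8904)
n_2 = (-0.1003, -0.9950)
n_3 = (+0.3767, -0.9264)
n_4 = (+0.8697, -0.4936)
n_5 = (+0.8657, +0.5006)
n_6 = (+0.2284, +0.9736)
  (0,1): δ = 109.05°  ·
  (0,2): δ = 87.74°  ·
  (0,3): δ = 59.85°  ·
  (0,4): δ = 21.56°  ✓
  (0,5): δ = 38.06°  ✓
  (0,6): δ = 84.81°  ·
  (1,2): δ = 158.69°  ·
  (1,3): δ = 130.80°  ·
  (1,4): δ = 92.51°  ·
  (1,5): δ = 32.89°  ✓
  (1,6): δ = 13.87°  ✓
  (2,3): δ = 152.12°  ·
  (2,4): δ = 113.82°  ·
  (2,5): δ = 54.20°  ✓
  (2,6): δ = 7.45°  ✓
  (3,4): δ = 141.70°  ·
  (3,5): δ = 82.09°  ·
  (3,6): δ = 35.33°  ✓
  (4,5): δ = 120.38°  ·
  (4,6): δ = 73.63°  ·
  (5,6): δ = 133.24°  ·
antipodal pairs: 7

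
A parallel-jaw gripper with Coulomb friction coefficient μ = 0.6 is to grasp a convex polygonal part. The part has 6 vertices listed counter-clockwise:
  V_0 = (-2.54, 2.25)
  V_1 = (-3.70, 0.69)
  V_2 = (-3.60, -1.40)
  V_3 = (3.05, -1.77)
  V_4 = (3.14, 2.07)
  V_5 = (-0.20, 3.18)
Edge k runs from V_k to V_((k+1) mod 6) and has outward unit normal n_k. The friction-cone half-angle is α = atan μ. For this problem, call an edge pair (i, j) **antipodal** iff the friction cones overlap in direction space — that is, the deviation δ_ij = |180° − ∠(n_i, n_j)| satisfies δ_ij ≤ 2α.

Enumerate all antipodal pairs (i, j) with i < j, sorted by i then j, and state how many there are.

α = atan 0.6 = 30.96°;  2α = 61.93°
n_0 = (-0.8025, +0.5967)
n_1 = (-0.9989, -0.0478)
n_2 = (-0.0556, -0.9985)
n_3 = (+0.9997, -0.0234)
n_4 = (+0.3154, +0.9490)
n_5 = (-0.3693, +0.9293)
  (0,1): δ = 140.63°  ·
  (0,2): δ = 56.55°  ✓
  (0,3): δ = 35.29°  ✓
  (0,4): δ = 108.25°  ·
  (0,5): δ = 148.31°  ·
  (1,2): δ = 95.92°  ·
  (1,3): δ = 4.08°  ✓
  (1,4): δ = 68.88°  ·
  (1,5): δ = 108.94°  ·
  (2,3): δ = 88.16°  ·
  (2,4): δ = 15.20°  ✓
  (2,5): δ = 24.86°  ✓
  (3,4): δ = 107.04°  ·
  (3,5): δ = 66.98°  ·
  (4,5): δ = 139.94°  ·
antipodal pairs: 5

count = 5; pairs: (0,2), (0,3), (1,3), (2,4), (2,5)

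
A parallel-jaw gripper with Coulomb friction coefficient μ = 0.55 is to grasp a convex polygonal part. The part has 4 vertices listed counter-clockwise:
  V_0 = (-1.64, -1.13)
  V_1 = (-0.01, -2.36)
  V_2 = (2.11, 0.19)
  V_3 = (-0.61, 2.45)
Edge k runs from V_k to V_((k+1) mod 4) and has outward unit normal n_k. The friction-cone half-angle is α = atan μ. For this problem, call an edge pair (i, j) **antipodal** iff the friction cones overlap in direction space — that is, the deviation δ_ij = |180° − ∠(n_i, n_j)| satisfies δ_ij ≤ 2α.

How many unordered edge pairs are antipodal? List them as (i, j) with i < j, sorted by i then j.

α = atan 0.55 = 28.81°;  2α = 57.62°
n_0 = (-0.6023, -0.7982)
n_1 = (+0.7690, -0.6393)
n_2 = (+0.6391, +0.7691)
n_3 = (-0.9610, +0.2765)
  (0,1): δ = 92.70°  ·
  (0,2): δ = 2.68°  ✓
  (0,3): δ = 110.99°  ·
  (1,2): δ = 89.98°  ·
  (1,3): δ = 23.69°  ✓
  (2,3): δ = 66.33°  ·
antipodal pairs: 2

count = 2; pairs: (0,2), (1,3)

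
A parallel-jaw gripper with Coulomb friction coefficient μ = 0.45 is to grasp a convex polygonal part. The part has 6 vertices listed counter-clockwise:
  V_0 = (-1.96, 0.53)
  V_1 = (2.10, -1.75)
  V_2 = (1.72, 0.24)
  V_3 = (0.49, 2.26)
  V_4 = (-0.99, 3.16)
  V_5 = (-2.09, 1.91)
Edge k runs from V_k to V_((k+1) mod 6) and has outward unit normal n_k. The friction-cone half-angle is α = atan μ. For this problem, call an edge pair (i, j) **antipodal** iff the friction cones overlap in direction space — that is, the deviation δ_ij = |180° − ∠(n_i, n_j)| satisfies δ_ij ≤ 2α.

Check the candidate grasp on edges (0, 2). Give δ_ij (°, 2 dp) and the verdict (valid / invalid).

α = atan 0.45 = 24.23°;  2α = 48.46°
edge 0: e_0 = (+4.06, -2.28);  n_0 = (-0.4896, -0.8719)
edge 2: e_2 = (-1.23, +2.02);  n_2 = (+0.8541, +0.5201)
∠(n_0, n_2) = 150.66°
δ = |180° − 150.66°| = 29.34°
29.34° ≤ 2α = 48.46°  →  valid

δ = 29.34°, valid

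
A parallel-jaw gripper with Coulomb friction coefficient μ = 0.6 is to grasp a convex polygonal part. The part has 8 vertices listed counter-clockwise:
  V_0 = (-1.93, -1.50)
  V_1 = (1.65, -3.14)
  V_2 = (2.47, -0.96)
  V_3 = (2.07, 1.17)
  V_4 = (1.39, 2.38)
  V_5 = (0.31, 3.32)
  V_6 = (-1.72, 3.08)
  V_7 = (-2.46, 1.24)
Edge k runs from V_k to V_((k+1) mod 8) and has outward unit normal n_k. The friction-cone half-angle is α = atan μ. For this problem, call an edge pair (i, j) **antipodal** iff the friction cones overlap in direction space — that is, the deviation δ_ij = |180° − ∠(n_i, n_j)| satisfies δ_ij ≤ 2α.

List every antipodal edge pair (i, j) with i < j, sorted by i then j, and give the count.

count = 11; pairs: (0,2), (0,3), (0,4), (0,5), (1,6), (1,7), (2,6), (2,7), (3,6), (3,7), (4,7)

α = atan 0.6 = 30.96°;  2α = 61.93°
n_0 = (-0.4165, -0.9091)
n_1 = (+0.9360, -0.3521)
n_2 = (+0.9828, +0.1846)
n_3 = (+0.8718, +0.4899)
n_4 = (+0.6565, +0.7543)
n_5 = (-0.1174, +0.9931)
n_6 = (-0.9278, +0.3731)
n_7 = (-0.9818, -0.1899)
  (0,1): δ = 86.00°  ·
  (0,2): δ = 54.75°  ✓
  (0,3): δ = 36.05°  ✓
  (0,4): δ = 16.42°  ✓
  (0,5): δ = 31.36°  ✓
  (0,6): δ = 92.70°  ·
  (0,7): δ = 125.56°  ·
  (1,2): δ = 148.75°  ·
  (1,3): δ = 130.05°  ·
  (1,4): δ = 110.42°  ·
  (1,5): δ = 62.64°  ·
  (1,6): δ = 1.30°  ✓
  (1,7): δ = 31.56°  ✓
  (2,3): δ = 161.30°  ·
  (2,4): δ = 141.67°  ·
  (2,5): δ = 93.89°  ·
  (2,6): δ = 32.54°  ✓
  (2,7): δ = 0.31°  ✓
  (3,4): δ = 160.37°  ·
  (3,5): δ = 112.59°  ·
  (3,6): δ = 51.24°  ✓
  (3,7): δ = 18.39°  ✓
  (4,5): δ = 132.22°  ·
  (4,6): δ = 70.87°  ·
  (4,7): δ = 38.02°  ✓
  (5,6): δ = 118.65°  ·
  (5,7): δ = 85.80°  ·
  (6,7): δ = 147.14°  ·
antipodal pairs: 11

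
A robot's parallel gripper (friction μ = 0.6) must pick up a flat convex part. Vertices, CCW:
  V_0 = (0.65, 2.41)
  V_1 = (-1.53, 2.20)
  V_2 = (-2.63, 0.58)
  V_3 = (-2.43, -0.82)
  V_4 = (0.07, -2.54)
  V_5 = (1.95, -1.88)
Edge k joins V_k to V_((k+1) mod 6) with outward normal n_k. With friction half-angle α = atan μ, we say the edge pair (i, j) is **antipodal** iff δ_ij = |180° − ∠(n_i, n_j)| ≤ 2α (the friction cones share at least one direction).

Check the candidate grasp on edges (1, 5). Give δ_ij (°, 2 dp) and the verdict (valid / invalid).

δ = 51.04°, valid

α = atan 0.6 = 30.96°;  2α = 61.93°
edge 1: e_1 = (-1.10, -1.62);  n_1 = (-0.8273, +0.5618)
edge 5: e_5 = (-1.30, +4.29);  n_5 = (+0.9570, +0.2900)
∠(n_1, n_5) = 128.96°
δ = |180° − 128.96°| = 51.04°
51.04° ≤ 2α = 61.93°  →  valid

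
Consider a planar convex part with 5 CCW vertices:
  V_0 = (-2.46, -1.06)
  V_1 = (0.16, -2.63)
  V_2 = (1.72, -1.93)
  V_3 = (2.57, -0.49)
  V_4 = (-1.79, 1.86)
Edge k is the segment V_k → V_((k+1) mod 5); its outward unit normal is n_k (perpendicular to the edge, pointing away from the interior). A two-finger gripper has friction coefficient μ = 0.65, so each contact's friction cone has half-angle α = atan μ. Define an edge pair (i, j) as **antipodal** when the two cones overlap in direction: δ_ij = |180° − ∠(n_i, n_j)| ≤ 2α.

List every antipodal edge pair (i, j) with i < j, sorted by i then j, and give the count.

α = atan 0.65 = 33.02°;  2α = 66.05°
n_0 = (-0.5140, -0.8578)
n_1 = (+0.4094, -0.9124)
n_2 = (+0.8612, -0.5083)
n_3 = (+0.4745, +0.8803)
n_4 = (-0.9747, +0.2236)
  (0,1): δ = 124.90°  ·
  (0,2): δ = 89.62°  ·
  (0,3): δ = 2.61°  ✓
  (0,4): δ = 108.01°  ·
  (1,2): δ = 144.72°  ·
  (1,3): δ = 52.49°  ✓
  (1,4): δ = 52.91°  ✓
  (2,3): δ = 87.77°  ·
  (2,4): δ = 17.63°  ✓
  (3,4): δ = 74.60°  ·
antipodal pairs: 4

count = 4; pairs: (0,3), (1,3), (1,4), (2,4)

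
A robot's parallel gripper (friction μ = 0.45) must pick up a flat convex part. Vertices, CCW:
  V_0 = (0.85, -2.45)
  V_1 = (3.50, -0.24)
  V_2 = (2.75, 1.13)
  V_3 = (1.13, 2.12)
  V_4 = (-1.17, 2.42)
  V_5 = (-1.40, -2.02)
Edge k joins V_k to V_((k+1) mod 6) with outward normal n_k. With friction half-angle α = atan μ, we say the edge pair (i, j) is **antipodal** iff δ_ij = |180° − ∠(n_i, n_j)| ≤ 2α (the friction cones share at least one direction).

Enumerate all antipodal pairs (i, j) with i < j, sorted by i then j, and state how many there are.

count = 5; pairs: (0,3), (0,4), (1,4), (2,5), (3,5)

α = atan 0.45 = 24.23°;  2α = 48.46°
n_0 = (+0.6405, -0.7680)
n_1 = (+0.8772, +0.4802)
n_2 = (+0.5215, +0.8533)
n_3 = (+0.1293, +0.9916)
n_4 = (-0.9987, +0.0517)
n_5 = (-0.1877, -0.9822)
  (0,1): δ = 101.13°  ·
  (0,2): δ = 71.26°  ·
  (0,3): δ = 47.26°  ✓
  (0,4): δ = 47.21°  ✓
  (0,5): δ = 129.35°  ·
  (1,2): δ = 150.13°  ·
  (1,3): δ = 126.13°  ·
  (1,4): δ = 31.66°  ✓
  (1,5): δ = 50.48°  ·
  (2,3): δ = 156.00°  ·
  (2,4): δ = 61.54°  ·
  (2,5): δ = 20.61°  ✓
  (3,4): δ = 85.53°  ·
  (3,5): δ = 3.39°  ✓
  (4,5): δ = 97.85°  ·
antipodal pairs: 5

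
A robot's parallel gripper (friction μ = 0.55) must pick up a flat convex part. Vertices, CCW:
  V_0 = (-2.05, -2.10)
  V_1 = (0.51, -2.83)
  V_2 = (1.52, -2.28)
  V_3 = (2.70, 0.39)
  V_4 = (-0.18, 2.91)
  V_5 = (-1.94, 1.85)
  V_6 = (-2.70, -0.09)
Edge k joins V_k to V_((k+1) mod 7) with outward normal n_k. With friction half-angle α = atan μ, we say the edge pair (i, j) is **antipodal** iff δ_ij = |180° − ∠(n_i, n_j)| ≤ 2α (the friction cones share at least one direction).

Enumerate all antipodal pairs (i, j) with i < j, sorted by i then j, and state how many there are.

α = atan 0.55 = 28.81°;  2α = 57.62°
n_0 = (-0.2742, -0.9617)
n_1 = (+0.4782, -0.8782)
n_2 = (+0.9147, -0.4042)
n_3 = (+0.6585, +0.7526)
n_4 = (-0.5159, +0.8566)
n_5 = (-0.9311, +0.3648)
n_6 = (-0.9515, -0.3077)
  (0,1): δ = 135.51°  ·
  (0,2): δ = 97.93°  ·
  (0,3): δ = 25.27°  ✓
  (0,4): δ = 46.98°  ✓
  (0,5): δ = 84.52°  ·
  (0,6): δ = 123.84°  ·
  (1,2): δ = 142.41°  ·
  (1,3): δ = 69.76°  ·
  (1,4): δ = 2.49°  ✓
  (1,5): δ = 40.04°  ✓
  (1,6): δ = 79.35°  ·
  (2,3): δ = 107.34°  ·
  (2,4): δ = 35.10°  ✓
  (2,5): δ = 2.45°  ✓
  (2,6): δ = 41.76°  ✓
  (3,4): δ = 107.75°  ·
  (3,5): δ = 70.21°  ·
  (3,6): δ = 30.89°  ✓
  (4,5): δ = 142.45°  ·
  (4,6): δ = 103.14°  ·
  (5,6): δ = 140.69°  ·
antipodal pairs: 8

count = 8; pairs: (0,3), (0,4), (1,4), (1,5), (2,4), (2,5), (2,6), (3,6)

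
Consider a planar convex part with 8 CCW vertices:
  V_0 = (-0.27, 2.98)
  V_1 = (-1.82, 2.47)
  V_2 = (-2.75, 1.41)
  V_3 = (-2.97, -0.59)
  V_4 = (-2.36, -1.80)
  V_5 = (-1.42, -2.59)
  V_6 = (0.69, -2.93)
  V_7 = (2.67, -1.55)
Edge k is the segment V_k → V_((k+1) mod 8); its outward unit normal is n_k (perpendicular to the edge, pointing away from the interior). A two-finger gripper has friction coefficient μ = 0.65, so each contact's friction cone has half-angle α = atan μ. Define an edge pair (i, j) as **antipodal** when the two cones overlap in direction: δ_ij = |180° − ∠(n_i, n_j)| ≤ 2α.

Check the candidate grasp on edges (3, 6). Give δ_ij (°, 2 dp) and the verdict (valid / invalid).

α = atan 0.65 = 33.02°;  2α = 66.05°
edge 3: e_3 = (+0.61, -1.21);  n_3 = (-0.8929, -0.4502)
edge 6: e_6 = (+1.98, +1.38);  n_6 = (+0.5718, -0.8204)
∠(n_3, n_6) = 98.12°
δ = |180° − 98.12°| = 81.88°
81.88° > 2α = 66.05°  →  invalid

δ = 81.88°, invalid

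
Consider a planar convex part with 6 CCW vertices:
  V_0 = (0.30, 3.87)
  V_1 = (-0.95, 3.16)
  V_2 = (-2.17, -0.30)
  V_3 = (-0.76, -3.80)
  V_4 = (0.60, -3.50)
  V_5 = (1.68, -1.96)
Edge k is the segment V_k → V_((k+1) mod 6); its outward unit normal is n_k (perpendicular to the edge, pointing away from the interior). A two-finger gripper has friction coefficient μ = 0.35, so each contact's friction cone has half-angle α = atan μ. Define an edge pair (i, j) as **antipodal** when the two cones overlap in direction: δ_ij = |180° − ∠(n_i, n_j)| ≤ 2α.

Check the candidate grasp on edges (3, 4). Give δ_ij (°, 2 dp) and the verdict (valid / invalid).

δ = 137.48°, invalid

α = atan 0.35 = 19.29°;  2α = 38.58°
edge 3: e_3 = (+1.36, +0.30);  n_3 = (+0.2154, -0.9765)
edge 4: e_4 = (+1.08, +1.54);  n_4 = (+0.8187, -0.5742)
∠(n_3, n_4) = 42.52°
δ = |180° − 42.52°| = 137.48°
137.48° > 2α = 38.58°  →  invalid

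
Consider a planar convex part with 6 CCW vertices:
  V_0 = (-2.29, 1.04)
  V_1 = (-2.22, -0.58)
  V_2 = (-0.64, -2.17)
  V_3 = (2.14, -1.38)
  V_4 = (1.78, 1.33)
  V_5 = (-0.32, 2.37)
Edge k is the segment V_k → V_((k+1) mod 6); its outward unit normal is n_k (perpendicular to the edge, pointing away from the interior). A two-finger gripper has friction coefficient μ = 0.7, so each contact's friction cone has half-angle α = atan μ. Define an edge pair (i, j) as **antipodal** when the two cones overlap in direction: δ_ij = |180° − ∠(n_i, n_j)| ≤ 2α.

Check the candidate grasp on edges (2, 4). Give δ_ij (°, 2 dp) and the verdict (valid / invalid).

δ = 42.21°, valid

α = atan 0.7 = 34.99°;  2α = 69.98°
edge 2: e_2 = (+2.78, +0.79);  n_2 = (+0.2733, -0.9619)
edge 4: e_4 = (-2.10, +1.04);  n_4 = (+0.4438, +0.8961)
∠(n_2, n_4) = 137.79°
δ = |180° − 137.79°| = 42.21°
42.21° ≤ 2α = 69.98°  →  valid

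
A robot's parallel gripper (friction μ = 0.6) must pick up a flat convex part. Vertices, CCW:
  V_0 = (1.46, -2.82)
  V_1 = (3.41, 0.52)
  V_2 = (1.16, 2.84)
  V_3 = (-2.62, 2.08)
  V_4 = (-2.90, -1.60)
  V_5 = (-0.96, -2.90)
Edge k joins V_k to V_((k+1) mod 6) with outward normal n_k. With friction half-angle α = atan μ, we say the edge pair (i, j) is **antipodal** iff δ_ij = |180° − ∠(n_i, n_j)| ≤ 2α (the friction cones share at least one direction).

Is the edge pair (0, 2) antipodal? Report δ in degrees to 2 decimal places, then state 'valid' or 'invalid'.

δ = 48.35°, valid

α = atan 0.6 = 30.96°;  2α = 61.93°
edge 0: e_0 = (+1.95, +3.34);  n_0 = (+0.8636, -0.5042)
edge 2: e_2 = (-3.78, -0.76);  n_2 = (-0.1971, +0.9804)
∠(n_0, n_2) = 131.65°
δ = |180° − 131.65°| = 48.35°
48.35° ≤ 2α = 61.93°  →  valid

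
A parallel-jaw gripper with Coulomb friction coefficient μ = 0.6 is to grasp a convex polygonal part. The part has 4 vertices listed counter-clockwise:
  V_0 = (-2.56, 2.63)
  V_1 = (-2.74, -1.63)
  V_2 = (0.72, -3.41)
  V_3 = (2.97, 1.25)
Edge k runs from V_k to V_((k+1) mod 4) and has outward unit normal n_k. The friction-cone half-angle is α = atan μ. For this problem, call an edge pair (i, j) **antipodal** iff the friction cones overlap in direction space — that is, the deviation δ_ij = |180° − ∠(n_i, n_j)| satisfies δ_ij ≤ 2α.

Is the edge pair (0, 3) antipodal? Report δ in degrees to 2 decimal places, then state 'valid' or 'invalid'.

α = atan 0.6 = 30.96°;  2α = 61.93°
edge 0: e_0 = (-0.18, -4.26);  n_0 = (-0.9991, +0.0422)
edge 3: e_3 = (-5.53, +1.38);  n_3 = (+0.2421, +0.9702)
∠(n_0, n_3) = 101.59°
δ = |180° − 101.59°| = 78.41°
78.41° > 2α = 61.93°  →  invalid

δ = 78.41°, invalid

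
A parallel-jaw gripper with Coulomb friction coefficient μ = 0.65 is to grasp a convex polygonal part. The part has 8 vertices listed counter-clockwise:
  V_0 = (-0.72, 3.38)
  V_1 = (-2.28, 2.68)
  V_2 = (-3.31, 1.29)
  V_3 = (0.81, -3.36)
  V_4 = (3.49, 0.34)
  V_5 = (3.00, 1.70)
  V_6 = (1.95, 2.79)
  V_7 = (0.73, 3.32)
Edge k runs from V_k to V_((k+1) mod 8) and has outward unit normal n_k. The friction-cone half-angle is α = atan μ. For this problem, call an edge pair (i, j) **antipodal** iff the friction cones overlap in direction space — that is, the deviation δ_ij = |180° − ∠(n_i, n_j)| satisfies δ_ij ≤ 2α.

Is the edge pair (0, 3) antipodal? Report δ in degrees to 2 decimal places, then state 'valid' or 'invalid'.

δ = 29.92°, valid

α = atan 0.65 = 33.02°;  2α = 66.05°
edge 0: e_0 = (-1.56, -0.70);  n_0 = (-0.4094, +0.9124)
edge 3: e_3 = (+2.68, +3.70);  n_3 = (+0.8099, -0.5866)
∠(n_0, n_3) = 150.08°
δ = |180° − 150.08°| = 29.92°
29.92° ≤ 2α = 66.05°  →  valid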